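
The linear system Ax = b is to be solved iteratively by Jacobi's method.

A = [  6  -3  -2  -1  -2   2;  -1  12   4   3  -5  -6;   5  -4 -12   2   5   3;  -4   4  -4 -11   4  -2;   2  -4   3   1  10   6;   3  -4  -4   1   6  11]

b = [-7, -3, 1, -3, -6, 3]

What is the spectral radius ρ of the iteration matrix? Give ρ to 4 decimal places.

1.2330

Write A = D+L+U with D = diag(6, 12, -12, -11, 10, 11).
Jacobi T = -D⁻¹(L+U): T[2,0] = -(5)/(-12) = +0.4167; T[2,2] = 0.
  T[0,:] = [+0.0000  +0.5000  +0.3333  +0.1667  +0.3333  -0.3333]
  T[1,:] = [+0.0833  +0.0000  -0.3333  -0.2500  +0.4167  +0.5000]
  T[2,:] = [+0.4167  -0.3333  +0.0000  +0.1667  +0.4167  +0.2500]
  T[3,:] = [-0.3636  +0.3636  -0.3636  +0.0000  +0.3636  -0.1818]
  T[4,:] = [-0.2000  +0.4000  -0.3000  -0.1000  +0.0000  -0.6000]
  T[5,:] = [-0.2727  +0.3636  +0.3636  -0.0909  -0.5455  +0.0000]
|λ(T)| sorted: 1.2330, 0.6266, 0.6266, 0.3494, 0.3053, 0.1194.
spectral radius ρ = 1.2330; 1.2330 > 1 ⇒ diverges.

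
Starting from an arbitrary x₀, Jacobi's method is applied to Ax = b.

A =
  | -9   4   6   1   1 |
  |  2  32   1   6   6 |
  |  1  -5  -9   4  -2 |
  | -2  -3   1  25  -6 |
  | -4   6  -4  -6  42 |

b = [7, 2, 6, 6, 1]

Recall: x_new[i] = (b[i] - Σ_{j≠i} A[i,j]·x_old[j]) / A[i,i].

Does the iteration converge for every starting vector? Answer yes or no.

yes

Diagonal D = diag(-9, 32, -9, 25, 42); L, U strict lower/upper.
T_J = -D⁻¹(L+U): T[2,4] = -(-2)/(-9) = -0.2222; T[2,2] = 0.
  T[0,:] = [+0.0000 +0.4444 +0.6667 +0.1111 +0.1111]
  T[1,:] = [-0.0625 +0.0000 -0.0312 -0.1875 -0.1875]
  T[2,:] = [+0.1111 -0.5556 +0.0000 +0.4444 -0.2222]
  T[3,:] = [+0.0800 +0.1200 -0.0400 +0.0000 +0.2400]
  T[4,:] = [+0.0952 -0.1429 +0.0952 +0.1429 +0.0000]
|roots of det(T-λI)|: 0.4577, 0.2859, 0.2859, 0.2755, 0.0250.
ρ = 0.4577; 0.4577 < 1: convergent.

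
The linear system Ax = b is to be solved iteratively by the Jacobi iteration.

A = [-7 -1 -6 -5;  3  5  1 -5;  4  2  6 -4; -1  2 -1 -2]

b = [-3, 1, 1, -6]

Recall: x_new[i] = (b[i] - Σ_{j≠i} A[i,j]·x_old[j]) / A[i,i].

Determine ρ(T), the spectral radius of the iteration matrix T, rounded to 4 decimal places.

Let D = diag(-7, 5, 6, -2); L, U the strict triangles.
Jacobi T = -D⁻¹(L+U): T[1,0] = -(3)/(5) = -0.6000; T[1,1] = 0.
  T[0,:] = [+0.0000  -0.1429  -0.8571  -0.7143]
  T[1,:] = [-0.6000  +0.0000  -0.2000  +1.0000]
  T[2,:] = [-0.6667  -0.3333  +0.0000  +0.6667]
  T[3,:] = [-0.5000  +1.0000  -0.5000  +0.0000]
|eigenvalues of T|: 1.3377, 0.8882, 0.8882, 0.4241.
ρ(T) = max|λ| = 1.3377; 1.3377 > 1, so it fails to converge.

1.3377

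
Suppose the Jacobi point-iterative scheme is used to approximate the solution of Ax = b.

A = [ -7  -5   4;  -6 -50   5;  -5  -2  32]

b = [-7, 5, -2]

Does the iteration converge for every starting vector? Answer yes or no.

yes

Let D = diag(-7, -50, 32); L, U the strict triangles.
Jacobi: T = -D⁻¹(L+U), T[1,0] = -(-6)/(-50) = -0.1200; T[1,1] = 0.
  T[0,:] = [+0.0000  -0.7143  +0.5714]
  T[1,:] = [-0.1200  +0.0000  +0.1000]
  T[2,:] = [+0.1562  +0.0625  +0.0000]
eigenvalue magnitudes: 0.4632, 0.3741, 0.0891.
spectral radius ρ = 0.4632; 0.4632 < 1 ⇒ converges.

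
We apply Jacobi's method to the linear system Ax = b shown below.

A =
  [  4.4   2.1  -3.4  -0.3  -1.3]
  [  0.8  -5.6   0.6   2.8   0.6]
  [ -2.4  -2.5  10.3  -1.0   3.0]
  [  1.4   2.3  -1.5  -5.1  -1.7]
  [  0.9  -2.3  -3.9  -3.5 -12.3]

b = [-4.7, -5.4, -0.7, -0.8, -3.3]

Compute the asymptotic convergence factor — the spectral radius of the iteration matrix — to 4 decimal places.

0.8398

A = D + L + U where D = diag(4.4, -5.6, 10.3, -5.1, -12.3).
Jacobi: T = -D⁻¹(L+U), T[2,0] = -(-2.4)/(10.3) = +0.2330; T[2,2] = 0.
  T[0,:] = [+0.0000  -0.4773  +0.7727  +0.0682  +0.2955]
  T[1,:] = [+0.1429  +0.0000  +0.1071  +0.5000  +0.1071]
  T[2,:] = [+0.2330  +0.2427  +0.0000  +0.0971  -0.2913]
  T[3,:] = [+0.2745  +0.4510  -0.2941  +0.0000  -0.3333]
  T[4,:] = [+0.0732  -0.1870  -0.3171  -0.2846  +0.0000]
eigenvalue magnitudes: 0.8398, 0.6078, 0.2796, 0.2796, 0.1479.
spectral radius ρ = 0.8398; 0.8398 < 1, so it converges for any x₀.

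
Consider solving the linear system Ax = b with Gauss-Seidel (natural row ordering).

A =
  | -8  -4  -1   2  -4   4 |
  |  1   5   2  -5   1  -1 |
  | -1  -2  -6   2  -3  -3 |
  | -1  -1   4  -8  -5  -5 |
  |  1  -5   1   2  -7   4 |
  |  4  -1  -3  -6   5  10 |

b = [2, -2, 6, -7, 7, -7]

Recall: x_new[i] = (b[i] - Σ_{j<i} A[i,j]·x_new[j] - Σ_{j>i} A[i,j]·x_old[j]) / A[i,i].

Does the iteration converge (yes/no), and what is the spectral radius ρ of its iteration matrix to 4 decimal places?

A = D + L + U where D = diag(-8, 5, -6, -8, -7, 10).
T_GS = -(D+L)⁻¹U: row 0 first, T[0,5] = -(4)/(-8) = +0.5000; later rows by forward substitution.
  T[0,:] = [+0.0000  -0.5000  -0.1250  +0.2500  -0.5000  +0.5000]
  T[1,:] = [+0.0000  +0.1000  -0.3750  +0.9500  -0.1000  +0.1000]
  T[2,:] = [+0.0000  +0.0500  +0.1458  -0.0250  -0.3833  -0.6167]
  T[3,:] = [+0.0000  +0.0750  +0.1354  -0.1625  -0.7417  -1.0083]
  T[4,:] = [+0.0000  -0.1143  +0.3095  -0.6929  -0.2667  +0.1952]
  T[5,:] = [+0.0000  +0.3271  -0.0173  +0.2364  -0.2367  -1.0776]
|λ(T)| sorted: 1.1629, 0.6228, 0.3077, 0.3077, 0.1389, 0.0000.
ρ(T) = max|λ| = 1.1629; 1.1629 > 1 ⇒ diverges.

no, ρ = 1.1629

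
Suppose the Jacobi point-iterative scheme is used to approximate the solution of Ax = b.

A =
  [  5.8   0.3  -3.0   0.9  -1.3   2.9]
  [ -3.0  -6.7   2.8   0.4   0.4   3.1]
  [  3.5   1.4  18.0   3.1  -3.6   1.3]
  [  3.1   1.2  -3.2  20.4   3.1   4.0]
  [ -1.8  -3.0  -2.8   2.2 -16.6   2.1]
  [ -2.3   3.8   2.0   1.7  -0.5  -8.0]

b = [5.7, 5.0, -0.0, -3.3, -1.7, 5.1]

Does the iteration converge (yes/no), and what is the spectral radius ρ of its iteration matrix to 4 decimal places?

Split A = D + L + U, D = diag(5.8, -6.7, 18, 20.4, -16.6, -8).
T_J = -D⁻¹(L+U): T[2,4] = -(-3.6)/(18) = +0.2000; T[2,2] = 0.
  T[0,:] = [+0.0000 -0.0517 +0.5172 -0.1552 +0.2241 -0.5000]
  T[1,:] = [-0.4478 +0.0000 +0.4179 +0.0597 +0.0597 +0.4627]
  T[2,:] = [-0.1944 -0.0778 +0.0000 -0.1722 +0.2000 -0.0722]
  T[3,:] = [-0.1520 -0.0588 +0.1569 +0.0000 -0.1520 -0.1961]
  T[4,:] = [-0.1084 -0.1807 -0.1687 +0.1325 +0.0000 +0.1265]
  T[5,:] = [-0.2875 +0.4750 +0.2500 +0.2125 -0.0625 +0.0000]
eigenvalue magnitudes: 0.7073, 0.5002, 0.5002, 0.4225, 0.2462, 0.2462.
spectral radius ρ = 0.7073; 0.7073 < 1, so it converges for any x₀.

yes, ρ = 0.7073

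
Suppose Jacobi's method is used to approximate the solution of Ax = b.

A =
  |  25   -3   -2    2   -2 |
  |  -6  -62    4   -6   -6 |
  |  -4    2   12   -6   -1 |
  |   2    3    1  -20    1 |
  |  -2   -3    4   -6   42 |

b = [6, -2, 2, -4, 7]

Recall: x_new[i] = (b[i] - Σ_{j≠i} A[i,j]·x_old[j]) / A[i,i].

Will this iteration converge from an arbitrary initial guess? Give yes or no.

Let D = diag(25, -62, 12, -20, 42); L, U the strict triangles.
T_J = -D⁻¹(L+U): T[1,2] = -(4)/(-62) = +0.0645; T[1,1] = 0.
  T[0,:] = [+0.0000, +0.1200, +0.0800, -0.0800, +0.0800]
  T[1,:] = [-0.0968, +0.0000, +0.0645, -0.0968, -0.0968]
  T[2,:] = [+0.3333, -0.1667, +0.0000, +0.5000, +0.0833]
  T[3,:] = [+0.1000, +0.1500, +0.0500, +0.0000, +0.0500]
  T[4,:] = [+0.0476, +0.0714, -0.0952, +0.1429, +0.0000]
moduli |λ_i(T)| = 0.2280, 0.1776, 0.1776, 0.1124, 0.1124.
ρ = 0.2280; 0.2280 < 1: convergent.

yes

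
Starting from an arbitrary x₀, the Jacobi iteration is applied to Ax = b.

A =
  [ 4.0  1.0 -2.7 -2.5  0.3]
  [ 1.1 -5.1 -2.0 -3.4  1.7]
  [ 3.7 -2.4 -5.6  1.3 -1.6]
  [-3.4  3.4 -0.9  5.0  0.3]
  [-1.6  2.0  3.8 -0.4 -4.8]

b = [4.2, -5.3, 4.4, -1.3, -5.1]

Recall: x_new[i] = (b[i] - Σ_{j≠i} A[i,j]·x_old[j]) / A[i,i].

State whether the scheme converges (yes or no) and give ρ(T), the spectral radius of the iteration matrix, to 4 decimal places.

Let D = diag(4, -5.1, -5.6, 5, -4.8); L, U the strict triangles.
Jacobi T = -D⁻¹(L+U): T[0,4] = -(0.3)/(4) = -0.0750; T[0,0] = 0.
  T[0,:] = [+0.0000  -0.2500  +0.6750  +0.6250  -0.0750]
  T[1,:] = [+0.2157  +0.0000  -0.3922  -0.6667  +0.3333]
  T[2,:] = [+0.6607  -0.4286  +0.0000  +0.2321  -0.2857]
  T[3,:] = [+0.6800  -0.6800  +0.1800  +0.0000  -0.0600]
  T[4,:] = [-0.3333  +0.4167  +0.7917  -0.0833  +0.0000]
|eigenvalues of T|: 1.3013, 1.0792, 0.3457, 0.3457, 0.2068.
ρ = 1.3013; 1.3013 > 1, so it fails to converge.

no, ρ = 1.3013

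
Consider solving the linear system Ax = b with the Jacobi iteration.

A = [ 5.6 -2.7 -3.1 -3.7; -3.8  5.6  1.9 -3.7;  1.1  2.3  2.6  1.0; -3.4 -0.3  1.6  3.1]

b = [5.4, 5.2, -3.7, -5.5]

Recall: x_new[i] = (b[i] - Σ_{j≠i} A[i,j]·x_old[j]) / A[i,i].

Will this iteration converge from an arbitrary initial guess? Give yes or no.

Split A = D + L + U, D = diag(5.6, 5.6, 2.6, 3.1).
Jacobi T = -D⁻¹(L+U): T[3,2] = -(1.6)/(3.1) = -0.5161; T[3,3] = 0.
  T[0,:] = [+0.0000, +0.4821, +0.5536, +0.6607]
  T[1,:] = [+0.6786, +0.0000, -0.3393, +0.6607]
  T[2,:] = [-0.4231, -0.8846, +0.0000, -0.3846]
  T[3,:] = [+1.0968, +0.0968, -0.5161, +0.0000]
|roots of det(T-λI)|: 1.2166, 0.8109, 0.8109, 0.3549.
spectral radius ρ = 1.2166; 1.2166 > 1, so it fails to converge.

no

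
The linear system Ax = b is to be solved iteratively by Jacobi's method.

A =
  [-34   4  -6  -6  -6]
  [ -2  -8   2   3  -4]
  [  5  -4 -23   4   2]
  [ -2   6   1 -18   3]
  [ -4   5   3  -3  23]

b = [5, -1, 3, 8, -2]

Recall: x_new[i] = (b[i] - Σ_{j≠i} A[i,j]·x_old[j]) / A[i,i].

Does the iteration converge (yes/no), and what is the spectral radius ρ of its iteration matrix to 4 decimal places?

A = D + L + U where D = diag(-34, -8, -23, -18, 23).
Jacobi: T = -D⁻¹(L+U), T[4,3] = -(-3)/(23) = +0.1304; T[4,4] = 0.
  T[0,:] = [+0.0000 +0.1176 -0.1765 -0.1765 -0.1765]
  T[1,:] = [-0.2500 +0.0000 +0.2500 +0.3750 -0.5000]
  T[2,:] = [+0.2174 -0.1739 +0.0000 +0.1739 +0.0870]
  T[3,:] = [-0.1111 +0.3333 +0.0556 +0.0000 +0.1667]
  T[4,:] = [+0.1739 -0.2174 -0.1304 +0.1304 +0.0000]
moduli |λ_i(T)| = 0.5572, 0.3560, 0.3127, 0.3127, 0.0775.
ρ = 0.5572; 0.5572 < 1: convergent.

yes, ρ = 0.5572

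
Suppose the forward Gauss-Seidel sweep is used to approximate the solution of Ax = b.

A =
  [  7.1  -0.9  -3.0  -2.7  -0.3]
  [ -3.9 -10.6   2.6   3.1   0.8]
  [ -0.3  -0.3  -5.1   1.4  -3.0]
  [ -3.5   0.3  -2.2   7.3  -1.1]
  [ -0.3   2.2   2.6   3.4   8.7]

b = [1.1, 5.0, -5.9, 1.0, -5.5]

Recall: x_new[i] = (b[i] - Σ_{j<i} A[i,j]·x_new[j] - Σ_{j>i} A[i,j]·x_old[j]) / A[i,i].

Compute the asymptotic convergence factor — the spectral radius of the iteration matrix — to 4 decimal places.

0.5281

Write A = D+L+U with D = diag(7.1, -10.6, -5.1, 7.3, 8.7).
GS T = -(D+L)⁻¹U: row 0 first, T[0,3] = -(-2.7)/(7.1) = +0.3803; later rows by forward substitution.
  T[0,:] = [+0.0000 +0.1268 +0.4225 +0.3803 +0.0423]
  T[1,:] = [+0.0000 -0.0466 +0.0898 +0.1525 +0.0599]
  T[2,:] = [+0.0000 -0.0047 -0.0301 +0.2432 -0.5942]
  T[3,:] = [+0.0000 +0.0613 +0.1898 +0.2493 -0.0106]
  T[4,:] = [+0.0000 -0.0064 -0.0733 -0.1956 +0.1680]
|λ(T)| sorted: 0.5281, 0.0901, 0.0901, 0.0103, 0.0000.
ρ(T) = max|λ| = 0.5281; 0.5281 < 1: convergent.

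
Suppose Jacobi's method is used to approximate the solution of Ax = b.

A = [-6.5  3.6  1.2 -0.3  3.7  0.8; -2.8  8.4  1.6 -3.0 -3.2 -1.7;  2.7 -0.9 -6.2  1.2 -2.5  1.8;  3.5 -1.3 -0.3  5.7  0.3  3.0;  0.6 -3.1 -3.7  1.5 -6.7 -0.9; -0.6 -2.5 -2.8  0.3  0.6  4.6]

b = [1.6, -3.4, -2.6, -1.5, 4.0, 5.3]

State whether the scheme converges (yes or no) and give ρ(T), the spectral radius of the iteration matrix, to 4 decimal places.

Diagonal D = diag(-6.5, 8.4, -6.2, 5.7, -6.7, 4.6); L, U strict lower/upper.
T_J = -D⁻¹(L+U): T[1,4] = -(-3.2)/(8.4) = +0.3810; T[1,1] = 0.
  T[0,:] = [+0.0000, +0.5538, +0.1846, -0.0462, +0.5692, +0.1231]
  T[1,:] = [+0.3333, +0.0000, -0.1905, +0.3571, +0.3810, +0.2024]
  T[2,:] = [+0.4355, -0.1452, +0.0000, +0.1935, -0.4032, +0.2903]
  T[3,:] = [-0.6140, +0.2281, +0.0526, +0.0000, -0.0526, -0.5263]
  T[4,:] = [+0.0896, -0.4627, -0.5522, +0.2239, +0.0000, -0.1343]
  T[5,:] = [+0.1304, +0.5435, +0.6087, -0.0652, -0.1304, +0.0000]
eigenvalue magnitudes: 1.1245, 0.7462, 0.7462, 0.2713, 0.2074, 0.1315.
ρ = 1.1245; 1.1245 > 1, so it fails to converge.

no, ρ = 1.1245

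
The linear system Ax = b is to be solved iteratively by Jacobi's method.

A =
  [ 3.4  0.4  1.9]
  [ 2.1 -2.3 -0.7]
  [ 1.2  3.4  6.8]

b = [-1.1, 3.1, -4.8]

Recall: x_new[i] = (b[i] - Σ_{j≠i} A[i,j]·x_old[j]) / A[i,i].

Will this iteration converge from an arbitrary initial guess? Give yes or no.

yes

Diagonal D = diag(3.4, -2.3, 6.8); L, U strict lower/upper.
T_J = -D⁻¹(L+U): T[2,0] = -(1.2)/(6.8) = -0.1765; T[2,2] = 0.
  T[0,:] = [+0.0000 -0.1176 -0.5588]
  T[1,:] = [+0.9130 +0.0000 -0.3043]
  T[2,:] = [-0.1765 -0.5000 +0.0000]
moduli |λ_i(T)| = 0.7046, 0.5942, 0.5942.
ρ = 0.7046; 0.7046 < 1, so it converges for any x₀.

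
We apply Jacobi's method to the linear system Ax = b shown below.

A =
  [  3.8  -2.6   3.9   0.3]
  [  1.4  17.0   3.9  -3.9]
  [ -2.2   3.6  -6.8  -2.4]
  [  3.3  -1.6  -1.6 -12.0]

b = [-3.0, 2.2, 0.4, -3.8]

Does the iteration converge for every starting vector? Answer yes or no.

Write A = D+L+U with D = diag(3.8, 17, -6.8, -12).
Jacobi: T = -D⁻¹(L+U), T[3,2] = -(-1.6)/(-12) = -0.1333; T[3,3] = 0.
  T[0,:] = [+0.0000, +0.6842, -1.0263, -0.0789]
  T[1,:] = [-0.0824, +0.0000, -0.2294, +0.2294]
  T[2,:] = [-0.3235, +0.5294, +0.0000, -0.3529]
  T[3,:] = [+0.2750, -0.1333, -0.1333, +0.0000]
moduli |λ_i(T)| = 0.6777, 0.5506, 0.5506, 0.0107.
ρ = 0.6777; 0.6777 < 1: convergent.

yes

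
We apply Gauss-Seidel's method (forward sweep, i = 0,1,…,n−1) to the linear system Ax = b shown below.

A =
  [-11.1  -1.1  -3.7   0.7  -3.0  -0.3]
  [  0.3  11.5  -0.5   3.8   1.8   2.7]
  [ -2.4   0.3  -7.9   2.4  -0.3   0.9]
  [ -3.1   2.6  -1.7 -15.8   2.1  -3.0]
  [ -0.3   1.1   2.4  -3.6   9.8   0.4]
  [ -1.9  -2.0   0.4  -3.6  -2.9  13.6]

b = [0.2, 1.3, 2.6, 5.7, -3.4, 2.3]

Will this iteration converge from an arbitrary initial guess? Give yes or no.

Write A = D+L+U with D = diag(-11.1, 11.5, -7.9, -15.8, 9.8, 13.6).
GS T = -(D+L)⁻¹U: row 0 first, T[0,1] = -(-1.1)/(-11.1) = -0.0991; later rows by forward substitution.
  T[0,:] = [+0.0000 -0.0991 -0.3333 +0.0631 -0.2703 -0.0270]
  T[1,:] = [+0.0000 +0.0026 +0.0522 -0.3321 -0.1495 -0.2341]
  T[2,:] = [+0.0000 +0.0302 +0.1032 +0.2720 +0.0385 +0.1132]
  T[3,:] = [+0.0000 +0.0166 +0.0629 -0.0963 +0.1572 -0.2353]
  T[4,:] = [+0.0000 -0.0046 -0.0182 -0.0628 +0.0568 -0.1295]
  T[5,:] = [+0.0000 -0.0109 -0.0292 -0.0869 -0.0071 -0.1314]
|roots of det(T-λI)|: 0.2366, 0.1683, 0.0482, 0.0377, 0.0137, 0.0000.
spectral radius ρ = 0.2366; 0.2366 < 1: convergent.

yes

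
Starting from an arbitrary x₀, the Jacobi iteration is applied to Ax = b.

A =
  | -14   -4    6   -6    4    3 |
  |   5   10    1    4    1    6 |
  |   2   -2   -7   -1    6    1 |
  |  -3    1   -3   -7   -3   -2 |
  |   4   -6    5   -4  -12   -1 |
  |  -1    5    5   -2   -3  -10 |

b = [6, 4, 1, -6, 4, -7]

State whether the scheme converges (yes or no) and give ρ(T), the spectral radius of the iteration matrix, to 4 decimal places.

A = D + L + U where D = diag(-14, 10, -7, -7, -12, -10).
Jacobi T = -D⁻¹(L+U): T[2,1] = -(-2)/(-7) = -0.2857; T[2,2] = 0.
  T[0,:] = [+0.0000  -0.2857  +0.4286  -0.4286  +0.2857  +0.2143]
  T[1,:] = [-0.5000  +0.0000  -0.1000  -0.4000  -0.1000  -0.6000]
  T[2,:] = [+0.2857  -0.2857  +0.0000  -0.1429  +0.8571  +0.1429]
  T[3,:] = [-0.4286  +0.1429  -0.4286  +0.0000  -0.4286  -0.2857]
  T[4,:] = [+0.3333  -0.5000  +0.4167  -0.3333  +0.0000  -0.0833]
  T[5,:] = [-0.1000  +0.5000  +0.5000  -0.2000  -0.3000  +0.0000]
|eigenvalues of T|: 1.2998, 0.8199, 0.5739, 0.5739, 0.4465, 0.1035.
ρ = 1.2998; 1.2998 > 1 ⇒ diverges.

no, ρ = 1.2998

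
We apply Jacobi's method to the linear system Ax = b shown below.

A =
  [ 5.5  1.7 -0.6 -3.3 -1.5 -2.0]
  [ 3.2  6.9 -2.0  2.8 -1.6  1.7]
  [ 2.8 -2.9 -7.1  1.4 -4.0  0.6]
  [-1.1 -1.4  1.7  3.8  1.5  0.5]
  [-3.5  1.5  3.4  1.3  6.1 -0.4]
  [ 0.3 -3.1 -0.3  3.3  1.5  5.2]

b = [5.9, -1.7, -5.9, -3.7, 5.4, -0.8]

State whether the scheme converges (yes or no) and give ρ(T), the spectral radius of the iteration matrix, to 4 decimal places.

Split A = D + L + U, D = diag(5.5, 6.9, -7.1, 3.8, 6.1, 5.2).
T_J = -D⁻¹(L+U): T[5,2] = -(-0.3)/(5.2) = +0.0577; T[5,5] = 0.
  T[0,:] = [+0.0000  -0.3091  +0.1091  +0.6000  +0.2727  +0.3636]
  T[1,:] = [-0.4638  +0.0000  +0.2899  -0.4058  +0.2319  -0.2464]
  T[2,:] = [+0.3944  -0.4085  +0.0000  +0.1972  -0.5634  +0.0845]
  T[3,:] = [+0.2895  +0.3684  -0.4474  +0.0000  -0.3947  -0.1316]
  T[4,:] = [+0.5738  -0.2459  -0.5574  -0.2131  +0.0000  +0.0656]
  T[5,:] = [-0.0577  +0.5962  +0.0577  -0.6346  -0.2885  +0.0000]
eigenvalue magnitudes: 1.1333, 0.6999, 0.6999, 0.4840, 0.4840, 0.0716.
spectral radius ρ = 1.1333; 1.1333 > 1, so it fails to converge.

no, ρ = 1.1333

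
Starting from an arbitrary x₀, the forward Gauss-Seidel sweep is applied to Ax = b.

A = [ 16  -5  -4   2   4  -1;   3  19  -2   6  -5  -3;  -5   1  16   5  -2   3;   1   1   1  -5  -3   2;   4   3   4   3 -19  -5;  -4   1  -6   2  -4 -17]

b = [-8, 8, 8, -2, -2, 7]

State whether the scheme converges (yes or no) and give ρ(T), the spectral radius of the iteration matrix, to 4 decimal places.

yes, ρ = 0.5479

Split A = D + L + U, D = diag(16, 19, 16, -5, -19, -17).
Gauss-Seidel: T = -(D+L)⁻¹U, row 0 first, T[0,3] = -(2)/(16) = -0.1250; later rows by forward substitution.
  T[0,:] = [+0.0000, +0.3125, +0.2500, -0.1250, -0.2500, +0.0625]
  T[1,:] = [+0.0000, -0.0493, +0.0658, -0.2961, +0.3026, +0.1480]
  T[2,:] = [+0.0000, +0.1007, +0.0740, -0.3331, +0.0280, -0.1772]
  T[3,:] = [+0.0000, +0.0728, +0.0780, -0.1508, -0.5839, +0.4067]
  T[4,:] = [+0.0000, +0.0907, +0.0909, -0.1670, -0.0912, -0.1997]
  T[5,:] = [+0.0000, -0.1248, -0.0933, +0.1511, +0.0195, +0.1514]
|λ(T)| sorted: 0.5479, 0.2653, 0.2653, 0.1414, 0.0701, 0.0000.
ρ = 0.5479; 0.5479 < 1: convergent.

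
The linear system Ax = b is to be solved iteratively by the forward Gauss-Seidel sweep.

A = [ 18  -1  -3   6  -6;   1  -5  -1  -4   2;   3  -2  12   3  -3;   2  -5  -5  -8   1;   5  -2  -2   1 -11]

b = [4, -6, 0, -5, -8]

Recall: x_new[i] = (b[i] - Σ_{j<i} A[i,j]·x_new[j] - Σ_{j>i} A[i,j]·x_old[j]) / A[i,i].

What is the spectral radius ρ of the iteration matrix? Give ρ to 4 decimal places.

0.5339

Write A = D+L+U with D = diag(18, -5, 12, -8, -11).
Gauss-Seidel: T = -(D+L)⁻¹U, row 0 first, T[0,4] = -(-6)/(18) = +0.3333; later rows by forward substitution.
  T[0,:] = [+0.0000 +0.0556 +0.1667 -0.3333 +0.3333]
  T[1,:] = [+0.0000 +0.0111 -0.1667 -0.8667 +0.4667]
  T[2,:] = [+0.0000 -0.0120 -0.0694 -0.3111 +0.2444]
  T[3,:] = [+0.0000 +0.0145 +0.1892 +0.6528 -0.2361]
  T[4,:] = [+0.0000 +0.0267 +0.1359 +0.1220 +0.0008]
|roots of det(T-λI)|: 0.5339, 0.1638, 0.1179, 0.0153, 0.0000.
spectral radius ρ = 0.5339; 0.5339 < 1: convergent.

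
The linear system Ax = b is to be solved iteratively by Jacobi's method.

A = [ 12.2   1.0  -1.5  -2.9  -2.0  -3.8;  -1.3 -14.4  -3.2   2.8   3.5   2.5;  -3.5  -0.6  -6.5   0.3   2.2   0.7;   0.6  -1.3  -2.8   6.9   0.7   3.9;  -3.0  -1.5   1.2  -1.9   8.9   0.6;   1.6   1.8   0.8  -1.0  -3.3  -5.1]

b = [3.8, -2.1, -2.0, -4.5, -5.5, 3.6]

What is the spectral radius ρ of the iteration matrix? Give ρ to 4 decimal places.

Diagonal D = diag(12.2, -14.4, -6.5, 6.9, 8.9, -5.1); L, U strict lower/upper.
T_J = -D⁻¹(L+U): T[3,1] = -(-1.3)/(6.9) = +0.1884; T[3,3] = 0.
  T[0,:] = [+0.0000 -0.0820 +0.1230 +0.2377 +0.1639 +0.3115]
  T[1,:] = [-0.0903 +0.0000 -0.2222 +0.1944 +0.2431 +0.1736]
  T[2,:] = [-0.5385 -0.0923 +0.0000 +0.0462 +0.3385 +0.1077]
  T[3,:] = [-0.0870 +0.1884 +0.4058 +0.0000 -0.1014 -0.5652]
  T[4,:] = [+0.3371 +0.1685 -0.1348 +0.2135 +0.0000 -0.0674]
  T[5,:] = [+0.3137 +0.3529 +0.1569 -0.1961 -0.6471 +0.0000]
|λ(T)| sorted: 0.8557, 0.5251, 0.4168, 0.4168, 0.0773, 0.0773.
ρ(T) = max|λ| = 0.8557; 0.8557 < 1, so it converges for any x₀.

0.8557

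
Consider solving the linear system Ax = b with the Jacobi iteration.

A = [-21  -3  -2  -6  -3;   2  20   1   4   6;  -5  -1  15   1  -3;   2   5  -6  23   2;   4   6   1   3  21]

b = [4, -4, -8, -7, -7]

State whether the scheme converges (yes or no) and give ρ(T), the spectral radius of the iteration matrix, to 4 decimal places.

Split A = D + L + U, D = diag(-21, 20, 15, 23, 21).
Jacobi: T = -D⁻¹(L+U), T[2,1] = -(-1)/(15) = +0.0667; T[2,2] = 0.
  T[0,:] = [+0.0000, -0.1429, -0.0952, -0.2857, -0.1429]
  T[1,:] = [-0.1000, +0.0000, -0.0500, -0.2000, -0.3000]
  T[2,:] = [+0.3333, +0.0667, +0.0000, -0.0667, +0.2000]
  T[3,:] = [-0.0870, -0.2174, +0.2609, +0.0000, -0.0870]
  T[4,:] = [-0.1905, -0.2857, -0.0476, -0.1429, +0.0000]
eigenvalue magnitudes: 0.5661, 0.3218, 0.3033, 0.3033, 0.0172.
ρ(T) = max|λ| = 0.5661; 0.5661 < 1: convergent.

yes, ρ = 0.5661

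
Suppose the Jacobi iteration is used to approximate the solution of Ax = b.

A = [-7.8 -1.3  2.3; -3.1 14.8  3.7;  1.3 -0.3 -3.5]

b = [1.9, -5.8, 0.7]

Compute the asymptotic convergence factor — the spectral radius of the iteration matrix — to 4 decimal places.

Split A = D + L + U, D = diag(-7.8, 14.8, -3.5).
T_J = -D⁻¹(L+U): T[0,2] = -(2.3)/(-7.8) = +0.2949; T[0,0] = 0.
  T[0,:] = [+0.0000  -0.1667  +0.2949]
  T[1,:] = [+0.2095  +0.0000  -0.2500]
  T[2,:] = [+0.3714  -0.0857  +0.0000]
|λ(T)| sorted: 0.3534, 0.2257, 0.1277.
ρ = 0.3534; 0.3534 < 1 ⇒ converges.

0.3534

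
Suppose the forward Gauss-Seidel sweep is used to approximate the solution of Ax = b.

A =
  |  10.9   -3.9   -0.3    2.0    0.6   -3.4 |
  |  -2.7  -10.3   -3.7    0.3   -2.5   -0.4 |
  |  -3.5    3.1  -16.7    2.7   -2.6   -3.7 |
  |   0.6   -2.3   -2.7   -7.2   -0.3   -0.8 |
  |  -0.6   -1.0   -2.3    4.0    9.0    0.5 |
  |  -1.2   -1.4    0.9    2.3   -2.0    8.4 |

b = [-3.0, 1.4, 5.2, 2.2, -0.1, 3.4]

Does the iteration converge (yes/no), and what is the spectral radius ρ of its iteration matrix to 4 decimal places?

Let D = diag(10.9, -10.3, -16.7, -7.2, 9, 8.4); L, U the strict triangles.
Gauss-Seidel: T = -(D+L)⁻¹U, row 0 first, T[0,2] = -(-0.3)/(10.9) = +0.0275; later rows by forward substitution.
  T[0,:] = [+0.0000 +0.3578 +0.0275 -0.1835 -0.0550 +0.3119]
  T[1,:] = [+0.0000 -0.0938 -0.3664 +0.0772 -0.2283 -0.1206]
  T[2,:] = [+0.0000 -0.0924 -0.0738 +0.2145 -0.1865 -0.3093]
  T[3,:] = [+0.0000 +0.0944 +0.1470 -0.1204 +0.0966 +0.0694]
  T[4,:] = [+0.0000 -0.0521 -0.1231 +0.1047 -0.1196 -0.1581]
  T[5,:] = [+0.0000 +0.0071 -0.1188 +0.0216 -0.0809 +0.0010]
|eigenvalues of T|: 0.5821, 0.2095, 0.0585, 0.0585, 0.0165, 0.0000.
ρ = 0.5821; 0.5821 < 1 ⇒ converges.

yes, ρ = 0.5821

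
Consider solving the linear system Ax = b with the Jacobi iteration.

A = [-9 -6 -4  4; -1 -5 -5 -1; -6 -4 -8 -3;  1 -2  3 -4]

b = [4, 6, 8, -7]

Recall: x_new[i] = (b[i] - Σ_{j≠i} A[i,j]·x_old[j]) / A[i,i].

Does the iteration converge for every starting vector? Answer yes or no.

Write A = D+L+U with D = diag(-9, -5, -8, -4).
Jacobi T = -D⁻¹(L+U): T[0,2] = -(-4)/(-9) = -0.4444; T[0,0] = 0.
  T[0,:] = [+0.0000, -0.6667, -0.4444, +0.4444]
  T[1,:] = [-0.2000, +0.0000, -1.0000, -0.2000]
  T[2,:] = [-0.7500, -0.5000, +0.0000, -0.3750]
  T[3,:] = [+0.2500, -0.5000, +0.7500, +0.0000]
eigenvalue magnitudes: 1.1578, 0.9448, 0.9448, 0.3064.
ρ = 1.1578; 1.1578 > 1: divergent.

no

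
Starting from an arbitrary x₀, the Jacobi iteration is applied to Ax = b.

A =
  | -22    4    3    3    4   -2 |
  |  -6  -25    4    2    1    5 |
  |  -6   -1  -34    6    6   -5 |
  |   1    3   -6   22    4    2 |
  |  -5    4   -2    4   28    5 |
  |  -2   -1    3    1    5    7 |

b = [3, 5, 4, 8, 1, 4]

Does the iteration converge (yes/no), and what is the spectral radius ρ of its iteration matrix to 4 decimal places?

Diagonal D = diag(-22, -25, -34, 22, 28, 7); L, U strict lower/upper.
Jacobi: T = -D⁻¹(L+U), T[0,2] = -(3)/(-22) = +0.1364; T[0,0] = 0.
  T[0,:] = [+0.0000 +0.1818 +0.1364 +0.1364 +0.1818 -0.0909]
  T[1,:] = [-0.2400 +0.0000 +0.1600 +0.0800 +0.0400 +0.2000]
  T[2,:] = [-0.1765 -0.0294 +0.0000 +0.1765 +0.1765 -0.1471]
  T[3,:] = [-0.0455 -0.1364 +0.2727 +0.0000 -0.1818 -0.0909]
  T[4,:] = [+0.1786 -0.1429 +0.0714 -0.1429 +0.0000 -0.1786]
  T[5,:] = [+0.2857 +0.1429 -0.4286 -0.1429 -0.7143 +0.0000]
|eigenvalues of T|: 0.5398, 0.3660, 0.3660, 0.2070, 0.2070, 0.0366.
ρ = 0.5398; 0.5398 < 1: convergent.

yes, ρ = 0.5398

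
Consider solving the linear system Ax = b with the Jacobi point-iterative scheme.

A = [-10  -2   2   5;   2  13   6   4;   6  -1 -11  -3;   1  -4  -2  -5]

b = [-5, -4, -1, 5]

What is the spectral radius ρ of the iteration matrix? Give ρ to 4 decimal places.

Split A = D + L + U, D = diag(-10, 13, -11, -5).
Jacobi T = -D⁻¹(L+U): T[3,0] = -(1)/(-5) = +0.2000; T[3,3] = 0.
  T[0,:] = [+0.0000 -0.2000 +0.2000 +0.5000]
  T[1,:] = [-0.1538 +0.0000 -0.4615 -0.3077]
  T[2,:] = [+0.5455 -0.0909 +0.0000 -0.2727]
  T[3,:] = [+0.2000 -0.8000 -0.4000 +0.0000]
|λ(T)| sorted: 0.8962, 0.7532, 0.2417, 0.2417.
spectral radius ρ = 0.8962; 0.8962 < 1, so it converges for any x₀.

0.8962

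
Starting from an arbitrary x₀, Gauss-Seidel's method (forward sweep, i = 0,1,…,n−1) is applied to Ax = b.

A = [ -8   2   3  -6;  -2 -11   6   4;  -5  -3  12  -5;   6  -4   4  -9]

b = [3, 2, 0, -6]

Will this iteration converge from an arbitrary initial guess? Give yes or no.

yes

A = D + L + U where D = diag(-8, -11, 12, -9).
T_GS = -(D+L)⁻¹U: row 0 first, T[0,3] = -(-6)/(-8) = -0.7500; later rows by forward substitution.
  T[0,:] = [+0.0000  +0.2500  +0.3750  -0.7500]
  T[1,:] = [+0.0000  -0.0455  +0.4773  +0.5000]
  T[2,:] = [+0.0000  +0.0928  +0.2756  +0.2292]
  T[3,:] = [+0.0000  +0.2281  +0.1604  -0.6204]
|λ(T)| sorted: 0.7780, 0.4876, 0.0998, 0.0000.
ρ(T) = max|λ| = 0.7780; 0.7780 < 1, so it converges for any x₀.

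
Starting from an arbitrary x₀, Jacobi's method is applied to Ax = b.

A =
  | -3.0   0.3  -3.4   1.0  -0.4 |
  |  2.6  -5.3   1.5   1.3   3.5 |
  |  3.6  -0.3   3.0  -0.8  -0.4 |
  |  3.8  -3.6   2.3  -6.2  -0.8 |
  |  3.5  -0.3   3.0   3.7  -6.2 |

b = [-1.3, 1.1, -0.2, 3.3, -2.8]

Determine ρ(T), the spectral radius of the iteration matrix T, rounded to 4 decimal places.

1.4295

Diagonal D = diag(-3, -5.3, 3, -6.2, -6.2); L, U strict lower/upper.
Jacobi T = -D⁻¹(L+U): T[1,0] = -(2.6)/(-5.3) = +0.4906; T[1,1] = 0.
  T[0,:] = [+0.0000, +0.1000, -1.1333, +0.3333, -0.1333]
  T[1,:] = [+0.4906, +0.0000, +0.2830, +0.2453, +0.6604]
  T[2,:] = [-1.2000, +0.1000, +0.0000, +0.2667, +0.1333]
  T[3,:] = [+0.6129, -0.5806, +0.3710, +0.0000, -0.1290]
  T[4,:] = [+0.5645, -0.0484, +0.4839, +0.5968, +0.0000]
|roots of det(T-λI)|: 1.4295, 1.1556, 0.7462, 0.7462, 0.4351.
ρ(T) = max|λ| = 1.4295; 1.4295 > 1: divergent.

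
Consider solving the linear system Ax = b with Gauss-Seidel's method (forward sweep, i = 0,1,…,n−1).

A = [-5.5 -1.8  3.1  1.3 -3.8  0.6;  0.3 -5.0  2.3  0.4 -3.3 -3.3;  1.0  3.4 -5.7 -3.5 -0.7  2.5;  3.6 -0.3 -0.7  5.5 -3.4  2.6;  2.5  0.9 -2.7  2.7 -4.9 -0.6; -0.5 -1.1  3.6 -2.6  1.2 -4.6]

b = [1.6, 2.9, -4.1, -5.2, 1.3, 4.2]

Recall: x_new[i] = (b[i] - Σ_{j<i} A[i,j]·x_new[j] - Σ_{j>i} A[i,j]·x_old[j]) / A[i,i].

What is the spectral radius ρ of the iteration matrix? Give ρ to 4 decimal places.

1.4489

Let D = diag(-5.5, -5, -5.7, 5.5, -4.9, -4.6); L, U the strict triangles.
GS T = -(D+L)⁻¹U: row 0 first, T[0,5] = -(0.6)/(-5.5) = +0.1091; later rows by forward substitution.
  T[0,:] = [+0.0000, -0.3273, +0.5636, +0.2364, -0.6909, +0.1091]
  T[1,:] = [+0.0000, -0.0196, +0.4938, +0.0942, -0.7015, -0.6535]
  T[2,:] = [+0.0000, -0.0691, +0.3934, -0.5164, -0.6624, +0.0680]
  T[3,:] = [+0.0000, +0.2043, -0.2919, -0.2153, +0.9478, -0.5711]
  T[4,:] = [+0.0000, -0.0199, +0.0006, +0.3038, +0.4060, -0.5390]
  T[5,:] = [+0.0000, -0.1345, +0.2937, -0.2514, -0.7054, +0.3798]
|eigenvalues of T|: 1.4489, 0.7009, 0.2247, 0.0737, 0.0452, 0.0000.
ρ(T) = max|λ| = 1.4489; 1.4489 > 1, so it fails to converge.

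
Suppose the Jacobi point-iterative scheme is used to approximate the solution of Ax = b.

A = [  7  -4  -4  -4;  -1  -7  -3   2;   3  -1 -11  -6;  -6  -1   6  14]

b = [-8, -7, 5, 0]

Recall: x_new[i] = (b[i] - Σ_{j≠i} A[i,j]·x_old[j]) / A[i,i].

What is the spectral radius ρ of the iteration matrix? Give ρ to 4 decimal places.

Let D = diag(7, -7, -11, 14); L, U the strict triangles.
Jacobi: T = -D⁻¹(L+U), T[3,2] = -(6)/(14) = -0.4286; T[3,3] = 0.
  T[0,:] = [+0.0000  +0.5714  +0.5714  +0.5714]
  T[1,:] = [-0.1429  +0.0000  -0.4286  +0.2857]
  T[2,:] = [+0.2727  -0.0909  +0.0000  -0.5455]
  T[3,:] = [+0.4286  +0.0714  -0.4286  +0.0000]
eigenvalue magnitudes: 0.9142, 0.6592, 0.2354, 0.2354.
spectral radius ρ = 0.9142; 0.9142 < 1: convergent.

0.9142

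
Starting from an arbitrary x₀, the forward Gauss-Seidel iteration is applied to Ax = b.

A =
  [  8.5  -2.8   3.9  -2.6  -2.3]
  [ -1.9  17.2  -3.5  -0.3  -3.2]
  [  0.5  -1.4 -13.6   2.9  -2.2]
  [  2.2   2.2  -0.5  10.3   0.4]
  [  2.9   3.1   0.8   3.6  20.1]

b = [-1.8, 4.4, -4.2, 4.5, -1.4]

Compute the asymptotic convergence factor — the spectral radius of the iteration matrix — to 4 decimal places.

0.1862

Diagonal D = diag(8.5, 17.2, -13.6, 10.3, 20.1); L, U strict lower/upper.
Gauss-Seidel: T = -(D+L)⁻¹U, row 0 first, T[0,4] = -(-2.3)/(8.5) = +0.2706; later rows by forward substitution.
  T[0,:] = [+0.0000, +0.3294, -0.4588, +0.3059, +0.2706]
  T[1,:] = [+0.0000, +0.0364, +0.1528, +0.0512, +0.2159]
  T[2,:] = [+0.0000, +0.0084, -0.0326, +0.2192, -0.1740]
  T[3,:] = [+0.0000, -0.0777, +0.0638, -0.0656, -0.1512]
  T[4,:] = [+0.0000, -0.0396, +0.0325, -0.0490, -0.0383]
|eigenvalues of T|: 0.1862, 0.1031, 0.1031, 0.0405, 0.0000.
ρ = 0.1862; 0.1862 < 1: convergent.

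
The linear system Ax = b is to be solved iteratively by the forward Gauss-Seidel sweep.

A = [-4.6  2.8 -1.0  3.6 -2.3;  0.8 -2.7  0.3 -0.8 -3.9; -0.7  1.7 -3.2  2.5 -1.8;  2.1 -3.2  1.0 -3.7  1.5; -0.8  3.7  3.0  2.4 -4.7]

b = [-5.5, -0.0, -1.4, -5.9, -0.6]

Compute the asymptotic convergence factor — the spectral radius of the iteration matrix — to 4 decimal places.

Let D = diag(-4.6, -2.7, -3.2, -3.7, -4.7); L, U the strict triangles.
Gauss-Seidel: T = -(D+L)⁻¹U, row 0 first, T[0,1] = -(2.8)/(-4.6) = +0.6087; later rows by forward substitution.
  T[0,:] = [+0.0000  +0.6087  -0.2174  +0.7826  -0.5000]
  T[1,:] = [+0.0000  +0.1804  +0.0467  -0.0644  -1.5926]
  T[2,:] = [+0.0000  -0.0373  +0.0724  +0.5758  -1.2992]
  T[3,:] = [+0.0000  +0.1794  -0.1442  +0.6555  +1.1479]
  T[4,:] = [+0.0000  +0.1061  +0.0463  +0.5184  -1.4118]
eigenvalue magnitudes: 1.5450, 0.6986, 0.3525, 0.0096, 0.0000.
ρ(T) = max|λ| = 1.5450; 1.5450 > 1: divergent.

1.5450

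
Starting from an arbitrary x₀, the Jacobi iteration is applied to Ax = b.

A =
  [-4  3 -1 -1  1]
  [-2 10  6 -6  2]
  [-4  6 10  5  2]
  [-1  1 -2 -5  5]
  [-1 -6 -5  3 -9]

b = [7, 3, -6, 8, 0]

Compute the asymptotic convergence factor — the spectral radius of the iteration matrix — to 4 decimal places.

Diagonal D = diag(-4, 10, 10, -5, -9); L, U strict lower/upper.
Jacobi T = -D⁻¹(L+U): T[4,2] = -(-5)/(-9) = -0.5556; T[4,4] = 0.
  T[0,:] = [+0.0000, +0.7500, -0.2500, -0.2500, +0.2500]
  T[1,:] = [+0.2000, +0.0000, -0.6000, +0.6000, -0.2000]
  T[2,:] = [+0.4000, -0.6000, +0.0000, -0.5000, -0.2000]
  T[3,:] = [-0.2000, +0.2000, -0.4000, +0.0000, +1.0000]
  T[4,:] = [-0.1111, -0.6667, -0.5556, +0.3333, +0.0000]
eigenvalue magnitudes: 1.2357, 0.9227, 0.9227, 0.4187, 0.4187.
ρ(T) = max|λ| = 1.2357; 1.2357 > 1: divergent.

1.2357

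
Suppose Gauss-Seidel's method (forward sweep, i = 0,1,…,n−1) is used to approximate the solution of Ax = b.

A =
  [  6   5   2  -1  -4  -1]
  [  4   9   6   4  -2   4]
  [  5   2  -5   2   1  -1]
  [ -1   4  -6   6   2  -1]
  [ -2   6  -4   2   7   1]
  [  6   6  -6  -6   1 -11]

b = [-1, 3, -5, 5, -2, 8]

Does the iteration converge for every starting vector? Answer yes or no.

no

A = D + L + U where D = diag(6, 9, -5, 6, 7, -11).
Gauss-Seidel: T = -(D+L)⁻¹U, row 0 first, T[0,3] = -(-1)/(6) = +0.1667; later rows by forward substitution.
  T[0,:] = [+0.0000  -0.8333  -0.3333  +0.1667  +0.6667  +0.1667]
  T[1,:] = [+0.0000  +0.3704  -0.5185  -0.5185  -0.0741  -0.5185]
  T[2,:] = [+0.0000  -0.6852  -0.5407  +0.3593  +0.8370  -0.2407]
  T[3,:] = [+0.0000  -1.0710  -0.2506  +0.7327  +0.6642  +0.2994]
  T[4,:] = [+0.0000  -0.6411  +0.1118  +0.4880  +0.5425  +0.1261]
  T[5,:] = [+0.0000  +0.6471  -0.0228  -0.7432  -0.4463  -0.2124]
eigenvalue magnitudes: 1.4190, 0.8115, 0.2675, 0.2675, 0.0700, 0.0000.
ρ(T) = max|λ| = 1.4190; 1.4190 > 1, so it fails to converge.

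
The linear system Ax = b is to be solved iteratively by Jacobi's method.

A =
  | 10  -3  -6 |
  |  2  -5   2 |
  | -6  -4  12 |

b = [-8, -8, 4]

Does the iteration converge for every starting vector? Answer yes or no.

Diagonal D = diag(10, -5, 12); L, U strict lower/upper.
T_J = -D⁻¹(L+U): T[2,0] = -(-6)/(12) = +0.5000; T[2,2] = 0.
  T[0,:] = [+0.0000, +0.3000, +0.6000]
  T[1,:] = [+0.4000, +0.0000, +0.4000]
  T[2,:] = [+0.5000, +0.3333, +0.0000]
eigenvalue magnitudes: 0.8476, 0.5441, 0.3036.
spectral radius ρ = 0.8476; 0.8476 < 1 ⇒ converges.

yes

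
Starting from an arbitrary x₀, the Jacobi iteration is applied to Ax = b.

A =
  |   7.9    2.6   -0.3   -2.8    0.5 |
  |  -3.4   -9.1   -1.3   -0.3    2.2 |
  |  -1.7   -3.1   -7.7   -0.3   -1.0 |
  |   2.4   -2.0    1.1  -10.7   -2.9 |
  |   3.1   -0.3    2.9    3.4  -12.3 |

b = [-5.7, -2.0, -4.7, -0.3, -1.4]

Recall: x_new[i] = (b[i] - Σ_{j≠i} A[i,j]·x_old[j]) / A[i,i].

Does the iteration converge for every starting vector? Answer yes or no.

Write A = D+L+U with D = diag(7.9, -9.1, -7.7, -10.7, -12.3).
Jacobi T = -D⁻¹(L+U): T[1,4] = -(2.2)/(-9.1) = +0.2418; T[1,1] = 0.
  T[0,:] = [+0.0000 -0.3291 +0.0380 +0.3544 -0.0633]
  T[1,:] = [-0.3736 +0.0000 -0.1429 -0.0330 +0.2418]
  T[2,:] = [-0.2208 -0.4026 +0.0000 -0.0390 -0.1299]
  T[3,:] = [+0.2243 -0.1869 +0.1028 +0.0000 -0.2710]
  T[4,:] = [+0.2520 -0.0244 +0.2358 +0.2764 +0.0000]
|eigenvalues of T|: 0.5304, 0.3251, 0.3251, 0.1454, 0.0167.
spectral radius ρ = 0.5304; 0.5304 < 1, so it converges for any x₀.

yes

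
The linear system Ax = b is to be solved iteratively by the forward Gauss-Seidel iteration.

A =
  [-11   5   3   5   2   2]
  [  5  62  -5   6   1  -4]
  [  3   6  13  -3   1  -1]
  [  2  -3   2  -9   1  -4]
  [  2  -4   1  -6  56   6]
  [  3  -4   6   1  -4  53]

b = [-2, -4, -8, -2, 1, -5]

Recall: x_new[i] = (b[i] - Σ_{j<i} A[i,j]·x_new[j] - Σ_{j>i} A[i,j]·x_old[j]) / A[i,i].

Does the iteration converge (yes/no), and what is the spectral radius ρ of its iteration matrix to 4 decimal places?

yes, ρ = 0.2610

Diagonal D = diag(-11, 62, 13, -9, 56, 53); L, U strict lower/upper.
Gauss-Seidel: T = -(D+L)⁻¹U, row 0 first, T[0,4] = -(2)/(-11) = +0.1818; later rows by forward substitution.
  T[0,:] = [+0.0000  +0.4545  +0.2727  +0.4545  +0.1818  +0.1818]
  T[1,:] = [+0.0000  -0.0367  +0.0587  -0.1334  -0.0308  +0.0499]
  T[2,:] = [+0.0000  -0.0880  -0.0900  +0.1875  -0.1047  +0.0120]
  T[3,:] = [+0.0000  +0.0937  +0.0211  +0.1871  +0.1385  -0.4180]
  T[4,:] = [+0.0000  -0.0072  -0.0017  -0.0091  +0.0080  -0.1551]
  T[5,:] = [+0.0000  -0.0209  -0.0013  -0.0612  -0.0028  -0.0117]
eigenvalue magnitudes: 0.2610, 0.1063, 0.1063, 0.0440, 0.0440, 0.0000.
ρ = 0.2610; 0.2610 < 1, so it converges for any x₀.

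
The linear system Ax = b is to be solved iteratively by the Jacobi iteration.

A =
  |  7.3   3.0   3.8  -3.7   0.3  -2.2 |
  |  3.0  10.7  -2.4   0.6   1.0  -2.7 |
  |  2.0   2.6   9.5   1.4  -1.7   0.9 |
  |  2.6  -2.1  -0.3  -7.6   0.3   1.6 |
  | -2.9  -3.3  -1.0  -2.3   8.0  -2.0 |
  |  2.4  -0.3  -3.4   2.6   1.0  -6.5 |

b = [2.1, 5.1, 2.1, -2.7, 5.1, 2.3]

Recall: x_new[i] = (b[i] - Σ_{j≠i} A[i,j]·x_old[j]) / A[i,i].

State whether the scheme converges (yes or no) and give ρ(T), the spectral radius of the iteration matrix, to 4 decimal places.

Diagonal D = diag(7.3, 10.7, 9.5, -7.6, 8, -6.5); L, U strict lower/upper.
Jacobi T = -D⁻¹(L+U): T[5,3] = -(2.6)/(-6.5) = +0.4000; T[5,5] = 0.
  T[0,:] = [+0.0000  -0.4110  -0.5205  +0.5068  -0.0411  +0.3014]
  T[1,:] = [-0.2804  +0.0000  +0.2243  -0.0561  -0.0935  +0.2523]
  T[2,:] = [-0.2105  -0.2737  +0.0000  -0.1474  +0.1789  -0.0947]
  T[3,:] = [+0.3421  -0.2763  -0.0395  +0.0000  +0.0395  +0.2105]
  T[4,:] = [+0.3625  +0.4125  +0.1250  +0.2875  +0.0000  +0.2500]
  T[5,:] = [+0.3692  -0.0462  -0.5231  +0.4000  +0.1538  +0.0000]
|eigenvalues of T|: 0.8829, 0.4726, 0.4726, 0.4482, 0.2659, 0.0802.
ρ = 0.8829; 0.8829 < 1 ⇒ converges.

yes, ρ = 0.8829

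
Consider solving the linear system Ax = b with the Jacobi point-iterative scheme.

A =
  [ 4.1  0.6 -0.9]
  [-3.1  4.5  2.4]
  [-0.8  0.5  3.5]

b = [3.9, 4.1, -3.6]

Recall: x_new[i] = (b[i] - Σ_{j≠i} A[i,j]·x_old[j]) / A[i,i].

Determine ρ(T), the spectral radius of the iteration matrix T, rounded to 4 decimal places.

0.2088

Split A = D + L + U, D = diag(4.1, 4.5, 3.5).
T_J = -D⁻¹(L+U): T[0,2] = -(-0.9)/(4.1) = +0.2195; T[0,0] = 0.
  T[0,:] = [+0.0000, -0.1463, +0.2195]
  T[1,:] = [+0.6889, +0.0000, -0.5333]
  T[2,:] = [+0.2286, -0.1429, +0.0000]
|roots of det(T-λI)|: 0.2088, 0.1343, 0.1343.
ρ(T) = max|λ| = 0.2088; 0.2088 < 1 ⇒ converges.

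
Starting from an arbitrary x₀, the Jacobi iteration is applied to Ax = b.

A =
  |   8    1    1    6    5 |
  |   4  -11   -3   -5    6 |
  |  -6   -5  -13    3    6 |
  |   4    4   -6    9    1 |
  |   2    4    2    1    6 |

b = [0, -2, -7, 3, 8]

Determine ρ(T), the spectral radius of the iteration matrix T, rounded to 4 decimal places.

1.1799

Write A = D+L+U with D = diag(8, -11, -13, 9, 6).
Jacobi T = -D⁻¹(L+U): T[1,4] = -(6)/(-11) = +0.5455; T[1,1] = 0.
  T[0,:] = [+0.0000  -0.1250  -0.1250  -0.7500  -0.6250]
  T[1,:] = [+0.3636  +0.0000  -0.2727  -0.4545  +0.5455]
  T[2,:] = [-0.4615  -0.3846  +0.0000  +0.2308  +0.4615]
  T[3,:] = [-0.4444  -0.4444  +0.6667  +0.0000  -0.1111]
  T[4,:] = [-0.3333  -0.6667  -0.3333  -0.1667  +0.0000]
moduli |λ_i(T)| = 1.1799, 0.6255, 0.6255, 0.4641, 0.4641.
spectral radius ρ = 1.1799; 1.1799 > 1 ⇒ diverges.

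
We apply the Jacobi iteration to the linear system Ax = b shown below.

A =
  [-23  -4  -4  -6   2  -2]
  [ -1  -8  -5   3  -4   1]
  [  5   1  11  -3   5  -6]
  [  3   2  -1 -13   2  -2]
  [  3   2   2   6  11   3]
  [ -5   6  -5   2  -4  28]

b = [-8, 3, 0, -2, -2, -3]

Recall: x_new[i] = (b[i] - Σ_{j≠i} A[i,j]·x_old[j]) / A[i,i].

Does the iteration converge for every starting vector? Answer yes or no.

yes

Write A = D+L+U with D = diag(-23, -8, 11, -13, 11, 28).
T_J = -D⁻¹(L+U): T[2,0] = -(5)/(11) = -0.4545; T[2,2] = 0.
  T[0,:] = [+0.0000  -0.1739  -0.1739  -0.2609  +0.0870  -0.0870]
  T[1,:] = [-0.1250  +0.0000  -0.6250  +0.3750  -0.5000  +0.1250]
  T[2,:] = [-0.4545  -0.0909  +0.0000  +0.2727  -0.4545  +0.5455]
  T[3,:] = [+0.2308  +0.1538  -0.0769  +0.0000  +0.1538  -0.1538]
  T[4,:] = [-0.2727  -0.1818  -0.1818  -0.5455  +0.0000  -0.2727]
  T[5,:] = [+0.1786  -0.2143  +0.1786  -0.0714  +0.1429  +0.0000]
eigenvalue magnitudes: 0.6832, 0.4765, 0.4640, 0.4640, 0.1604, 0.0377.
spectral radius ρ = 0.6832; 0.6832 < 1 ⇒ converges.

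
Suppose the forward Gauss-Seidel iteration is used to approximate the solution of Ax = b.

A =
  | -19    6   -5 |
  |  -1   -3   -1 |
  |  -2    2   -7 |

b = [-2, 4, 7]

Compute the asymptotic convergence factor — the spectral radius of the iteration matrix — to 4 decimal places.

0.2306

Write A = D+L+U with D = diag(-19, -3, -7).
GS T = -(D+L)⁻¹U: row 0 first, T[0,2] = -(-5)/(-19) = -0.2632; later rows by forward substitution.
  T[0,:] = [+0.0000  +0.3158  -0.2632]
  T[1,:] = [+0.0000  -0.1053  -0.2456]
  T[2,:] = [+0.0000  -0.1203  +0.0050]
moduli |λ_i(T)| = 0.2306, 0.1304, 0.0000.
spectral radius ρ = 0.2306; 0.2306 < 1, so it converges for any x₀.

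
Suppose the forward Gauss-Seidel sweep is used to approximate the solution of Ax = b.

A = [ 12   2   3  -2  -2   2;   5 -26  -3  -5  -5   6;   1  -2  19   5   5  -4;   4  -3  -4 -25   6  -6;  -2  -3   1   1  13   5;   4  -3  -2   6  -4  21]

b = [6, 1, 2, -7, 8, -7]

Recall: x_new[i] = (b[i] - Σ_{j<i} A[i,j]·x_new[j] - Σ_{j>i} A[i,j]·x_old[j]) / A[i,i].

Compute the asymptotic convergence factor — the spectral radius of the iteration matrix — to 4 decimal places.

Split A = D + L + U, D = diag(12, -26, 19, -25, 13, 21).
Gauss-Seidel: T = -(D+L)⁻¹U, row 0 first, T[0,3] = -(-2)/(12) = +0.1667; later rows by forward substitution.
  T[0,:] = [+0.0000 -0.1667 -0.2500 +0.1667 +0.1667 -0.1667]
  T[1,:] = [+0.0000 -0.0321 -0.1635 -0.1603 -0.1603 +0.1987]
  T[2,:] = [+0.0000 +0.0054 -0.0040 -0.2888 -0.2888 +0.2402]
  T[3,:] = [+0.0000 -0.0237 -0.0197 +0.0921 +0.3321 -0.3289]
  T[4,:] = [+0.0000 -0.0316 -0.0744 +0.0038 -0.0147 -0.3576]
  T[5,:] = [+0.0000 +0.0284 +0.0154 -0.1077 -0.1798 +0.1089]
|eigenvalues of T|: 0.5151, 0.1583, 0.1583, 0.1396, 0.0494, 0.0000.
ρ = 0.5151; 0.5151 < 1, so it converges for any x₀.

0.5151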